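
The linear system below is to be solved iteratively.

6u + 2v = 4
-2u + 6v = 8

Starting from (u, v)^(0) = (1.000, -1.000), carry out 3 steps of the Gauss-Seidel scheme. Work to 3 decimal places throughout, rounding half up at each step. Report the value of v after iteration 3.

1.403

Iteration 1:
  u = (4 - (2)·-1.000) / (6) = 1.000
  v = (8 - (-2)·1.000) / (6) = 1.667
Iteration 2:
  u = (4 - (2)·1.667) / (6) = 0.111
  v = (8 - (-2)·0.111) / (6) = 1.370
Iteration 3:
  u = (4 - (2)·1.370) / (6) = 0.210
  v = (8 - (-2)·0.210) / (6) = 1.403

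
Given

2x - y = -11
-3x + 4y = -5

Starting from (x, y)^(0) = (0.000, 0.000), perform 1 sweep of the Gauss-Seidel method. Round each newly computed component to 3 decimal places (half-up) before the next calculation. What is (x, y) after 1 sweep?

Iteration 1:
  x = (-11 - (-1)·0.000) / (2) = -5.500
  y = (-5 - (-3)·-5.500) / (4) = -5.375

(-5.500, -5.375)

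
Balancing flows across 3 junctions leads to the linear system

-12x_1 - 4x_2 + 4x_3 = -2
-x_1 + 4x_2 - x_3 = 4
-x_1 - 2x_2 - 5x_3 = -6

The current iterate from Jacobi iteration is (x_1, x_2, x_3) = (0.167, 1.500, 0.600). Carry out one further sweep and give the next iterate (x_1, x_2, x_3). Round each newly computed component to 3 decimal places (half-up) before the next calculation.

(-0.133, 1.192, 0.567)

One sweep:
  x_1 = (-2 - (-4)·1.500 - (4)·0.600) / (-12) = -0.133
  x_2 = (4 - (-1)·0.167 - (-1)·0.600) / (4) = 1.192
  x_3 = (-6 - (-1)·0.167 - (-2)·1.500) / (-5) = 0.567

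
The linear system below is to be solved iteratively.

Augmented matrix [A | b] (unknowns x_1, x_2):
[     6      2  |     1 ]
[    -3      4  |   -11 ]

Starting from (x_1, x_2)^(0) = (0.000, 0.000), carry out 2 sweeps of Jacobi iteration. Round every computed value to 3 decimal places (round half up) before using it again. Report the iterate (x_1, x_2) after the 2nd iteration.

(1.083, -2.625)

Iteration 1:
  x_1 = (1 - (2)·0.000) / (6) = 0.167
  x_2 = (-11 - (-3)·0.000) / (4) = -2.750
Iteration 2:
  x_1 = (1 - (2)·-2.750) / (6) = 1.083
  x_2 = (-11 - (-3)·0.167) / (4) = -2.625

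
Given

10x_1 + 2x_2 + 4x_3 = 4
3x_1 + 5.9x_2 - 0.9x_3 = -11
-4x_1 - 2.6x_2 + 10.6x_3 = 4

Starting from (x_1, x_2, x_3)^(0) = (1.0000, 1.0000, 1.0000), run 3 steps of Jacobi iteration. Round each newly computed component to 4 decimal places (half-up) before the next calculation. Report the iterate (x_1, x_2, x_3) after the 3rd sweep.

(0.8191, -2.1272, 0.1500)

Iteration 1:
  x_1 = (4 - (2)·1.0000 - (4)·1.0000) / (10) = -0.2000
  x_2 = (-11 - (3)·1.0000 - (-0.9)·1.0000) / (5.9) = -2.2203
  x_3 = (4 - (-4)·1.0000 - (-2.6)·1.0000) / (10.6) = 1.0000
Iteration 2:
  x_1 = (4 - (2)·-2.2203 - (4)·1.0000) / (10) = 0.4441
  x_2 = (-11 - (3)·-0.2000 - (-0.9)·1.0000) / (5.9) = -1.6102
  x_3 = (4 - (-4)·-0.2000 - (-2.6)·-2.2203) / (10.6) = -0.2427
Iteration 3:
  x_1 = (4 - (2)·-1.6102 - (4)·-0.2427) / (10) = 0.8191
  x_2 = (-11 - (3)·0.4441 - (-0.9)·-0.2427) / (5.9) = -2.1272
  x_3 = (4 - (-4)·0.4441 - (-2.6)·-1.6102) / (10.6) = 0.1500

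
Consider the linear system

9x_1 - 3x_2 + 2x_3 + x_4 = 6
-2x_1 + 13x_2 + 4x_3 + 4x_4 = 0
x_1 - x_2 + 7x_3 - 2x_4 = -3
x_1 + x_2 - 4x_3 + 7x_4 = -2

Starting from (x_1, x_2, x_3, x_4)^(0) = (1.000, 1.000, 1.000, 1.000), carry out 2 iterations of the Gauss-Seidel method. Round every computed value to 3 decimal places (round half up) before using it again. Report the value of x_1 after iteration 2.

Iteration 1:
  x_1 = (6 - (-3)·1.000 - (2)·1.000 - (1)·1.000) / (9) = 0.667
  x_2 = (0 - (-2)·0.667 - (4)·1.000 - (4)·1.000) / (13) = -0.513
  x_3 = (-3 - (1)·0.667 - (-1)·-0.513 - (-2)·1.000) / (7) = -0.311
  x_4 = (-2 - (1)·0.667 - (1)·-0.513 - (-4)·-0.311) / (7) = -0.485
Iteration 2:
  x_1 = (6 - (-3)·-0.513 - (2)·-0.311 - (1)·-0.485) / (9) = 0.619
  x_2 = (0 - (-2)·0.619 - (4)·-0.311 - (4)·-0.485) / (13) = 0.340
  x_3 = (-3 - (1)·0.619 - (-1)·0.340 - (-2)·-0.485) / (7) = -0.607
  x_4 = (-2 - (1)·0.619 - (1)·0.340 - (-4)·-0.607) / (7) = -0.770

0.619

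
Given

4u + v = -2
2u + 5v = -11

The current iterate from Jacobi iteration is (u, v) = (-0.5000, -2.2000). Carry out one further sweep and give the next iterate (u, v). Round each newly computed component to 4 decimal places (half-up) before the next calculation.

One sweep:
  u = (-2 - (1)·-2.2000) / (4) = 0.0500
  v = (-11 - (2)·-0.5000) / (5) = -2.0000

(0.0500, -2.0000)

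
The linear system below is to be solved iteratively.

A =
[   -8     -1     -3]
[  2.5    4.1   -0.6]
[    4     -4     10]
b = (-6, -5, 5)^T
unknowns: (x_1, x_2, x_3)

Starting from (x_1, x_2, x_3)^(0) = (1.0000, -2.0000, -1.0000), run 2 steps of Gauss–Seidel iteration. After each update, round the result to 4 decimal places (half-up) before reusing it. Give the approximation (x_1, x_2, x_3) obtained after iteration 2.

Iteration 1:
  x_1 = (-6 - (-1)·-2.0000 - (-3)·-1.0000) / (-8) = 1.3750
  x_2 = (-5 - (2.5)·1.3750 - (-0.6)·-1.0000) / (4.1) = -2.2043
  x_3 = (5 - (4)·1.3750 - (-4)·-2.2043) / (10) = -0.9317
Iteration 2:
  x_1 = (-6 - (-1)·-2.2043 - (-3)·-0.9317) / (-8) = 1.3749
  x_2 = (-5 - (2.5)·1.3749 - (-0.6)·-0.9317) / (4.1) = -2.1942
  x_3 = (5 - (4)·1.3749 - (-4)·-2.1942) / (10) = -0.9276

(1.3749, -2.1942, -0.9276)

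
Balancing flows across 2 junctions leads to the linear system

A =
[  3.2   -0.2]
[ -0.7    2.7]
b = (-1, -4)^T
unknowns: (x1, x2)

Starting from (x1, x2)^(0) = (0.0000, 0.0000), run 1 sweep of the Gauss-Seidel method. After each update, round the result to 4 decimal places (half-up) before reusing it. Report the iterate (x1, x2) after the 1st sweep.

(-0.3125, -1.5625)

Iteration 1:
  x1 = (-1 - (-0.2)·0.0000) / (3.2) = -0.3125
  x2 = (-4 - (-0.7)·-0.3125) / (2.7) = -1.5625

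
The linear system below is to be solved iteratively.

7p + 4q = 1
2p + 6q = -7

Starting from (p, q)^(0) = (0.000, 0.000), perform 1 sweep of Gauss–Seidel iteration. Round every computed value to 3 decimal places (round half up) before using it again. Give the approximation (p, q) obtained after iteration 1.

Iteration 1:
  p = (1 - (4)·0.000) / (7) = 0.143
  q = (-7 - (2)·0.143) / (6) = -1.214

(0.143, -1.214)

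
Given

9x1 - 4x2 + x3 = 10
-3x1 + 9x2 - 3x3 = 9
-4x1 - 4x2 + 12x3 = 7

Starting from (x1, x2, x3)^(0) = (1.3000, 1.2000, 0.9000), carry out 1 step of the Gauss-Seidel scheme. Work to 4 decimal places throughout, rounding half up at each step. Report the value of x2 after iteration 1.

1.8148

Iteration 1:
  x1 = (10 - (-4)·1.2000 - (1)·0.9000) / (9) = 1.5444
  x2 = (9 - (-3)·1.5444 - (-3)·0.9000) / (9) = 1.8148
  x3 = (7 - (-4)·1.5444 - (-4)·1.8148) / (12) = 1.7031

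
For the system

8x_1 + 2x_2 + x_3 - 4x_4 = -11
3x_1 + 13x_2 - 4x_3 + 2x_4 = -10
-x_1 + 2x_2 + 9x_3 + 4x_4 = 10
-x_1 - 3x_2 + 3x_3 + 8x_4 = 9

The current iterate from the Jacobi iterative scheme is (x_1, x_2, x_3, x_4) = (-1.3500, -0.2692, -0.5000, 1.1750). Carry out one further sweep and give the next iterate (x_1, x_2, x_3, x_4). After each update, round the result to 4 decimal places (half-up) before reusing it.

(-0.6577, -0.7923, 0.4987, 1.0428)

One sweep:
  x_1 = (-11 - (2)·-0.2692 - (1)·-0.5000 - (-4)·1.1750) / (8) = -0.6577
  x_2 = (-10 - (3)·-1.3500 - (-4)·-0.5000 - (2)·1.1750) / (13) = -0.7923
  x_3 = (10 - (-1)·-1.3500 - (2)·-0.2692 - (4)·1.1750) / (9) = 0.4987
  x_4 = (9 - (-1)·-1.3500 - (-3)·-0.2692 - (3)·-0.5000) / (8) = 1.0428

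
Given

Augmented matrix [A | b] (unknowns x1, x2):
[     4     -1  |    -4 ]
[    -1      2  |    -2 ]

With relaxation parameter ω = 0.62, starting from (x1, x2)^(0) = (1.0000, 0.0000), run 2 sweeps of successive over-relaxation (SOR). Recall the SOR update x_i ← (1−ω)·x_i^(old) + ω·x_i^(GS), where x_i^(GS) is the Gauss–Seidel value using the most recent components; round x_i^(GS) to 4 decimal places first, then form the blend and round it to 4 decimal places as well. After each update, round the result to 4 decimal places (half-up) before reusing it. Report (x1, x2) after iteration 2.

Iteration 1:
  x1: GS value = (-4 - (-1)·0.0000) / (4) = -1.0000;  x1 ← (1−ω)·1.0000 + ω·-1.0000 = -0.2400
  x2: GS value = (-2 - (-1)·-0.2400) / (2) = -1.1200;  x2 ← (1−ω)·0.0000 + ω·-1.1200 = -0.6944
Iteration 2:
  x1: GS value = (-4 - (-1)·-0.6944) / (4) = -1.1736;  x1 ← (1−ω)·-0.2400 + ω·-1.1736 = -0.8188
  x2: GS value = (-2 - (-1)·-0.8188) / (2) = -1.4094;  x2 ← (1−ω)·-0.6944 + ω·-1.4094 = -1.1377

(-0.8188, -1.1377)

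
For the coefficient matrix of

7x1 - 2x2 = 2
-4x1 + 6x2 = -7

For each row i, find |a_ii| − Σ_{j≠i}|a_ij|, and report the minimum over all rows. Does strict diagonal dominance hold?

2

row 1: |7| − (2) = 5
row 2: |6| − (4) = 2
minimum over rows = 2 → strictly diagonally dominant (convergence guaranteed)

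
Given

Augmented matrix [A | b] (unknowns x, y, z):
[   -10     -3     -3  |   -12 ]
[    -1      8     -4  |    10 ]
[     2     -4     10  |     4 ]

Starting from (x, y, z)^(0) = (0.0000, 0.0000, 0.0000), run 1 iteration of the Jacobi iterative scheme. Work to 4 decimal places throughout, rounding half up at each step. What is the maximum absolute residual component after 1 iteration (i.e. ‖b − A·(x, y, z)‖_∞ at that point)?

Iteration 1:
  x = (-12 - (-3)·0.0000 - (-3)·0.0000) / (-10) = 1.2000
  y = (10 - (-1)·0.0000 - (-4)·0.0000) / (8) = 1.2500
  z = (4 - (2)·0.0000 - (-4)·0.0000) / (10) = 0.4000
Residual b − A·x = (4.9500, 2.8000, 2.6000); ∞-norm = 4.9500

4.9500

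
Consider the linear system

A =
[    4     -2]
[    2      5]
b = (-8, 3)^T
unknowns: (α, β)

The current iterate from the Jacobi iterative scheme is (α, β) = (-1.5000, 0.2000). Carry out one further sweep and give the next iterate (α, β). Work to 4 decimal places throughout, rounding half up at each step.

(-1.9000, 1.2000)

One sweep:
  α = (-8 - (-2)·0.2000) / (4) = -1.9000
  β = (3 - (2)·-1.5000) / (5) = 1.2000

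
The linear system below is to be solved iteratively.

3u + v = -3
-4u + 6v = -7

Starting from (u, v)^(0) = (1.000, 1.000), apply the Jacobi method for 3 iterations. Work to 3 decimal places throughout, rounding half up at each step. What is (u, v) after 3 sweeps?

Iteration 1:
  u = (-3 - (1)·1.000) / (3) = -1.333
  v = (-7 - (-4)·1.000) / (6) = -0.500
Iteration 2:
  u = (-3 - (1)·-0.500) / (3) = -0.833
  v = (-7 - (-4)·-1.333) / (6) = -2.055
Iteration 3:
  u = (-3 - (1)·-2.055) / (3) = -0.315
  v = (-7 - (-4)·-0.833) / (6) = -1.722

(-0.315, -1.722)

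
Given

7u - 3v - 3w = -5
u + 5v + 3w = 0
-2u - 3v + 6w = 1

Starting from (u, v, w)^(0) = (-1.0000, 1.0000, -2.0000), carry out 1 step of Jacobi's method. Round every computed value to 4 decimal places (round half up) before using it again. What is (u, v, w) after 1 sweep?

(-1.1429, 1.4000, 0.3333)

Iteration 1:
  u = (-5 - (-3)·1.0000 - (-3)·-2.0000) / (7) = -1.1429
  v = (0 - (1)·-1.0000 - (3)·-2.0000) / (5) = 1.4000
  w = (1 - (-2)·-1.0000 - (-3)·1.0000) / (6) = 0.3333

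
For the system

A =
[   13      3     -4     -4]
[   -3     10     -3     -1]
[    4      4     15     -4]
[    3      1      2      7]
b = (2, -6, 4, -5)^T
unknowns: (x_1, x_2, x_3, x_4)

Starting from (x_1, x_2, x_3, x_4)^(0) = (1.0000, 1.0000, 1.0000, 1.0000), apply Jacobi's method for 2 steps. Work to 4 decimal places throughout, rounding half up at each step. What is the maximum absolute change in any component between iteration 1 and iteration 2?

Iteration 1:
  x_1 = (2 - (3)·1.0000 - (-4)·1.0000 - (-4)·1.0000) / (13) = 0.5385
  x_2 = (-6 - (-3)·1.0000 - (-3)·1.0000 - (-1)·1.0000) / (10) = 0.1000
  x_3 = (4 - (4)·1.0000 - (4)·1.0000 - (-4)·1.0000) / (15) = 0.0000
  x_4 = (-5 - (3)·1.0000 - (1)·1.0000 - (2)·1.0000) / (7) = -1.5714
Iteration 2:
  x_1 = (2 - (3)·0.1000 - (-4)·0.0000 - (-4)·-1.5714) / (13) = -0.3527
  x_2 = (-6 - (-3)·0.5385 - (-3)·0.0000 - (-1)·-1.5714) / (10) = -0.5956
  x_3 = (4 - (4)·0.5385 - (4)·0.1000 - (-4)·-1.5714) / (15) = -0.3226
  x_4 = (-5 - (3)·0.5385 - (1)·0.1000 - (2)·0.0000) / (7) = -0.9594
Change: (-0.8912, -0.6956, -0.3226, 0.6120) → max |·| = 0.8912

0.8912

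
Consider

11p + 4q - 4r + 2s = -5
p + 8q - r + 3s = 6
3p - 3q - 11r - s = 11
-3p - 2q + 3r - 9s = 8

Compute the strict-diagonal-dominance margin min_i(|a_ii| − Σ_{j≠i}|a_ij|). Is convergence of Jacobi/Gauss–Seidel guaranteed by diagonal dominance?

1

row 1: |11| − (4+4+2) = 1
row 2: |8| − (1+1+3) = 3
row 3: |-11| − (3+3+1) = 4
row 4: |-9| − (3+2+3) = 1
minimum over rows = 1 → strictly diagonally dominant (convergence guaranteed)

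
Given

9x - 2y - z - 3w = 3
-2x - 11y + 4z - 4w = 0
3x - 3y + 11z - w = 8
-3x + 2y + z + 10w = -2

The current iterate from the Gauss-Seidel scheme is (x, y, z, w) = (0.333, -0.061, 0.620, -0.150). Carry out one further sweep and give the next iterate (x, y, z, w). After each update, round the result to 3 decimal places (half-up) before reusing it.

One sweep:
  x = (3 - (-2)·-0.061 - (-1)·0.620 - (-3)·-0.150) / (9) = 0.339
  y = (0 - (-2)·0.339 - (4)·0.620 - (-4)·-0.150) / (-11) = 0.218
  z = (8 - (3)·0.339 - (-3)·0.218 - (-1)·-0.150) / (11) = 0.681
  w = (-2 - (-3)·0.339 - (2)·0.218 - (1)·0.681) / (10) = -0.210

(0.339, 0.218, 0.681, -0.210)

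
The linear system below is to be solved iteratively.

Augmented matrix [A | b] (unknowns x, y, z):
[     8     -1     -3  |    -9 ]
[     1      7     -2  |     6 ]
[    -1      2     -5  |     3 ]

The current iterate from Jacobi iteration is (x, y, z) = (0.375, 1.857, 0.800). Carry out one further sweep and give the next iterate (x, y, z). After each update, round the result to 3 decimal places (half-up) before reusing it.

One sweep:
  x = (-9 - (-1)·1.857 - (-3)·0.800) / (8) = -0.593
  y = (6 - (1)·0.375 - (-2)·0.800) / (7) = 1.032
  z = (3 - (-1)·0.375 - (2)·1.857) / (-5) = 0.068

(-0.593, 1.032, 0.068)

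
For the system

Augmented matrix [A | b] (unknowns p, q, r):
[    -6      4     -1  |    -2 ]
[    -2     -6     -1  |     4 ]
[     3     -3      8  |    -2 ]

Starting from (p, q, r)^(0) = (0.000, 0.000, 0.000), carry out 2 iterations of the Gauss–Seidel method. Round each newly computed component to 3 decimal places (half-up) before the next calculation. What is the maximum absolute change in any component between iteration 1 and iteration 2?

Iteration 1:
  p = (-2 - (4)·0.000 - (-1)·0.000) / (-6) = 0.333
  q = (4 - (-2)·0.333 - (-1)·0.000) / (-6) = -0.778
  r = (-2 - (3)·0.333 - (-3)·-0.778) / (8) = -0.667
Iteration 2:
  p = (-2 - (4)·-0.778 - (-1)·-0.667) / (-6) = -0.074
  q = (4 - (-2)·-0.074 - (-1)·-0.667) / (-6) = -0.531
  r = (-2 - (3)·-0.074 - (-3)·-0.531) / (8) = -0.421
Change: (-0.407, 0.247, 0.246) → max |·| = 0.407

0.407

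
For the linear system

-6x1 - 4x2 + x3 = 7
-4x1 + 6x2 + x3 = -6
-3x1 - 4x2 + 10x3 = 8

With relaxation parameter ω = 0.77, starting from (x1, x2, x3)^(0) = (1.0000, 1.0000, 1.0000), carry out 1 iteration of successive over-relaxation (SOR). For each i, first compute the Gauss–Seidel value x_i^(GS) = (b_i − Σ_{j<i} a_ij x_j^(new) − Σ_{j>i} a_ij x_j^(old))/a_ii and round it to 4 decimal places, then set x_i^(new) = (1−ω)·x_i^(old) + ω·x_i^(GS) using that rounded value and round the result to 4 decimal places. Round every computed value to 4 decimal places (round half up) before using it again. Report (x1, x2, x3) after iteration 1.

Iteration 1:
  x1: GS value = (7 - (-4)·1.0000 - (1)·1.0000) / (-6) = -1.6667;  x1 ← (1−ω)·1.0000 + ω·-1.6667 = -1.0534
  x2: GS value = (-6 - (-4)·-1.0534 - (1)·1.0000) / (6) = -1.8689;  x2 ← (1−ω)·1.0000 + ω·-1.8689 = -1.2091
  x3: GS value = (8 - (-3)·-1.0534 - (-4)·-1.2091) / (10) = 0.0003;  x3 ← (1−ω)·1.0000 + ω·0.0003 = 0.2302

(-1.0534, -1.2091, 0.2302)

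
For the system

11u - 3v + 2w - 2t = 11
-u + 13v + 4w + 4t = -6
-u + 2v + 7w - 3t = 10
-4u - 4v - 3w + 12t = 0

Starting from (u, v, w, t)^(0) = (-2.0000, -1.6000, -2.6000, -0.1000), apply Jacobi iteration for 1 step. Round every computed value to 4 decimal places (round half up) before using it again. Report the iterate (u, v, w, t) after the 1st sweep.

(1.0182, 0.2154, 1.5571, -1.8500)

Iteration 1:
  u = (11 - (-3)·-1.6000 - (2)·-2.6000 - (-2)·-0.1000) / (11) = 1.0182
  v = (-6 - (-1)·-2.0000 - (4)·-2.6000 - (4)·-0.1000) / (13) = 0.2154
  w = (10 - (-1)·-2.0000 - (2)·-1.6000 - (-3)·-0.1000) / (7) = 1.5571
  t = (0 - (-4)·-2.0000 - (-4)·-1.6000 - (-3)·-2.6000) / (12) = -1.8500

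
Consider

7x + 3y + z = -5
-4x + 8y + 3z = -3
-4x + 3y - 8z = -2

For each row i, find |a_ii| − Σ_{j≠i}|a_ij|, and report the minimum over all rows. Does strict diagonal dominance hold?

1

row 1: |7| − (3+1) = 3
row 2: |8| − (4+3) = 1
row 3: |-8| − (4+3) = 1
minimum over rows = 1 → strictly diagonally dominant (convergence guaranteed)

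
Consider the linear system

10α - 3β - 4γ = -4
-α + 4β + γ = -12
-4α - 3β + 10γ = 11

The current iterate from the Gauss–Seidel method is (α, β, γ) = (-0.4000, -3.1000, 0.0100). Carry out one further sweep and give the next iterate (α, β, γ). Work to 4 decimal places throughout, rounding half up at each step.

One sweep:
  α = (-4 - (-3)·-3.1000 - (-4)·0.0100) / (10) = -1.3260
  β = (-12 - (-1)·-1.3260 - (1)·0.0100) / (4) = -3.3340
  γ = (11 - (-4)·-1.3260 - (-3)·-3.3340) / (10) = -0.4306

(-1.3260, -3.3340, -0.4306)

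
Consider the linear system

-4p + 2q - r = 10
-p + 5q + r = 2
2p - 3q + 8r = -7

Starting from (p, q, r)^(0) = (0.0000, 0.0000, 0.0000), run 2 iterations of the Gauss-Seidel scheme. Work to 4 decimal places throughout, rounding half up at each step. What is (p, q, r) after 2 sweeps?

(-2.4781, -0.0381, -0.2698)

Iteration 1:
  p = (10 - (2)·0.0000 - (-1)·0.0000) / (-4) = -2.5000
  q = (2 - (-1)·-2.5000 - (1)·0.0000) / (5) = -0.1000
  r = (-7 - (2)·-2.5000 - (-3)·-0.1000) / (8) = -0.2875
Iteration 2:
  p = (10 - (2)·-0.1000 - (-1)·-0.2875) / (-4) = -2.4781
  q = (2 - (-1)·-2.4781 - (1)·-0.2875) / (5) = -0.0381
  r = (-7 - (2)·-2.4781 - (-3)·-0.0381) / (8) = -0.2698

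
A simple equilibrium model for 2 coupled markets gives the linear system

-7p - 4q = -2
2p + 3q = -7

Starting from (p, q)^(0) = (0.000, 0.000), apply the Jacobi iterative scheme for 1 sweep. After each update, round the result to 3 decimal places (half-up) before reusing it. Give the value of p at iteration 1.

0.286

Iteration 1:
  p = (-2 - (-4)·0.000) / (-7) = 0.286
  q = (-7 - (2)·0.000) / (3) = -2.333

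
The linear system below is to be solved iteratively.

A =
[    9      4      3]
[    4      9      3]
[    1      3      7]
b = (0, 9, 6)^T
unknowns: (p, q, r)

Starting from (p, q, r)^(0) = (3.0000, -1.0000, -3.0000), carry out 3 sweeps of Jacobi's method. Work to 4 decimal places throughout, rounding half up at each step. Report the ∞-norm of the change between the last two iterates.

1.0647

Iteration 1:
  p = (0 - (4)·-1.0000 - (3)·-3.0000) / (9) = 1.4444
  q = (9 - (4)·3.0000 - (3)·-3.0000) / (9) = 0.6667
  r = (6 - (1)·3.0000 - (3)·-1.0000) / (7) = 0.8571
Iteration 2:
  p = (0 - (4)·0.6667 - (3)·0.8571) / (9) = -0.5820
  q = (9 - (4)·1.4444 - (3)·0.8571) / (9) = 0.0723
  r = (6 - (1)·1.4444 - (3)·0.6667) / (7) = 0.3651
Iteration 3:
  p = (0 - (4)·0.0723 - (3)·0.3651) / (9) = -0.1538
  q = (9 - (4)·-0.5820 - (3)·0.3651) / (9) = 1.1370
  r = (6 - (1)·-0.5820 - (3)·0.0723) / (7) = 0.9093
Change: (0.4282, 1.0647, 0.5442) → max |·| = 1.0647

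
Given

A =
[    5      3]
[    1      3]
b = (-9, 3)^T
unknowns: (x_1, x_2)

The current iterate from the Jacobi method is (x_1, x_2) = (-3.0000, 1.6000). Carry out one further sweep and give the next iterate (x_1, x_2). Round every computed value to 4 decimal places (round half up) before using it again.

(-2.7600, 2.0000)

One sweep:
  x_1 = (-9 - (3)·1.6000) / (5) = -2.7600
  x_2 = (3 - (1)·-3.0000) / (3) = 2.0000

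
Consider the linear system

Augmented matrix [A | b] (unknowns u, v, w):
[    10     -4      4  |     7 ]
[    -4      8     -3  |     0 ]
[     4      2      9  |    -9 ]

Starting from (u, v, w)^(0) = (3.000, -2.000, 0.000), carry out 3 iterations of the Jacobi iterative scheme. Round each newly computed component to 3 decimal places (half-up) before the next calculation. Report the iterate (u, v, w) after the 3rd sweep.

Iteration 1:
  u = (7 - (-4)·-2.000 - (4)·0.000) / (10) = -0.100
  v = (0 - (-4)·3.000 - (-3)·0.000) / (8) = 1.500
  w = (-9 - (4)·3.000 - (2)·-2.000) / (9) = -1.889
Iteration 2:
  u = (7 - (-4)·1.500 - (4)·-1.889) / (10) = 2.056
  v = (0 - (-4)·-0.100 - (-3)·-1.889) / (8) = -0.758
  w = (-9 - (4)·-0.100 - (2)·1.500) / (9) = -1.289
Iteration 3:
  u = (7 - (-4)·-0.758 - (4)·-1.289) / (10) = 0.912
  v = (0 - (-4)·2.056 - (-3)·-1.289) / (8) = 0.545
  w = (-9 - (4)·2.056 - (2)·-0.758) / (9) = -1.745

(0.912, 0.545, -1.745)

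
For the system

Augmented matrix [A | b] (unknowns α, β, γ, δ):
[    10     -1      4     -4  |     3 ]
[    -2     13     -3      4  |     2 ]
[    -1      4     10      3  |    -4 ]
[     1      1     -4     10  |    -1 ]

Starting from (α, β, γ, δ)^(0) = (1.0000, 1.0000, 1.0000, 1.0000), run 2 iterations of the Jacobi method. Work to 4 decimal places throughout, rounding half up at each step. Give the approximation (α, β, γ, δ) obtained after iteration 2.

Iteration 1:
  α = (3 - (-1)·1.0000 - (4)·1.0000 - (-4)·1.0000) / (10) = 0.4000
  β = (2 - (-2)·1.0000 - (-3)·1.0000 - (4)·1.0000) / (13) = 0.2308
  γ = (-4 - (-1)·1.0000 - (4)·1.0000 - (3)·1.0000) / (10) = -1.0000
  δ = (-1 - (1)·1.0000 - (1)·1.0000 - (-4)·1.0000) / (10) = 0.1000
Iteration 2:
  α = (3 - (-1)·0.2308 - (4)·-1.0000 - (-4)·0.1000) / (10) = 0.7631
  β = (2 - (-2)·0.4000 - (-3)·-1.0000 - (4)·0.1000) / (13) = -0.0462
  γ = (-4 - (-1)·0.4000 - (4)·0.2308 - (3)·0.1000) / (10) = -0.4823
  δ = (-1 - (1)·0.4000 - (1)·0.2308 - (-4)·-1.0000) / (10) = -0.5631

(0.7631, -0.0462, -0.4823, -0.5631)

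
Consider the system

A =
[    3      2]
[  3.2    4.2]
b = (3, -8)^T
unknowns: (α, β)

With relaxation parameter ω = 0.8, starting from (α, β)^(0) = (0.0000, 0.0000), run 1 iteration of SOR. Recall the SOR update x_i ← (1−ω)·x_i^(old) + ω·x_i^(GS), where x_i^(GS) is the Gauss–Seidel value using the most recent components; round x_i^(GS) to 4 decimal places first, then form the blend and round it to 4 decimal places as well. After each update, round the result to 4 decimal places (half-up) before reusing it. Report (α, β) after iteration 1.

(0.8000, -2.0114)

Iteration 1:
  α: GS value = (3 - (2)·0.0000) / (3) = 1.0000;  α ← (1−ω)·0.0000 + ω·1.0000 = 0.8000
  β: GS value = (-8 - (3.2)·0.8000) / (4.2) = -2.5143;  β ← (1−ω)·0.0000 + ω·-2.5143 = -2.0114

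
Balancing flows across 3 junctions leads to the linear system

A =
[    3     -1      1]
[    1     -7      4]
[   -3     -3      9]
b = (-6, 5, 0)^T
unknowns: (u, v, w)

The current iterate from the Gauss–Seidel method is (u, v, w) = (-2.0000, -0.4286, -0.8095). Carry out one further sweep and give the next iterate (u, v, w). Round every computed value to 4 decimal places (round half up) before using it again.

(-1.8730, -1.4444, -1.1058)

One sweep:
  u = (-6 - (-1)·-0.4286 - (1)·-0.8095) / (3) = -1.8730
  v = (5 - (1)·-1.8730 - (4)·-0.8095) / (-7) = -1.4444
  w = (0 - (-3)·-1.8730 - (-3)·-1.4444) / (9) = -1.1058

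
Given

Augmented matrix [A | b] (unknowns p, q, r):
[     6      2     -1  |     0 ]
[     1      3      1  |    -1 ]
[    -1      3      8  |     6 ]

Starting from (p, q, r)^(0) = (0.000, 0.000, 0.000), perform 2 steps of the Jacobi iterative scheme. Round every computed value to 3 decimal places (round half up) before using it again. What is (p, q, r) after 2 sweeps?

(0.236, -0.583, 0.875)

Iteration 1:
  p = (0 - (2)·0.000 - (-1)·0.000) / (6) = 0.000
  q = (-1 - (1)·0.000 - (1)·0.000) / (3) = -0.333
  r = (6 - (-1)·0.000 - (3)·0.000) / (8) = 0.750
Iteration 2:
  p = (0 - (2)·-0.333 - (-1)·0.750) / (6) = 0.236
  q = (-1 - (1)·0.000 - (1)·0.750) / (3) = -0.583
  r = (6 - (-1)·0.000 - (3)·-0.333) / (8) = 0.875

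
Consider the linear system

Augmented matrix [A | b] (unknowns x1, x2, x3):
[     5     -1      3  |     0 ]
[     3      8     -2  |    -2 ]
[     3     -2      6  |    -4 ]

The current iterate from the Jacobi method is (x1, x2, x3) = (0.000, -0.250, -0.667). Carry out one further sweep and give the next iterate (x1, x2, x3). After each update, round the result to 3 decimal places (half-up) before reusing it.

One sweep:
  x1 = (0 - (-1)·-0.250 - (3)·-0.667) / (5) = 0.350
  x2 = (-2 - (3)·0.000 - (-2)·-0.667) / (8) = -0.417
  x3 = (-4 - (3)·0.000 - (-2)·-0.250) / (6) = -0.750

(0.350, -0.417, -0.750)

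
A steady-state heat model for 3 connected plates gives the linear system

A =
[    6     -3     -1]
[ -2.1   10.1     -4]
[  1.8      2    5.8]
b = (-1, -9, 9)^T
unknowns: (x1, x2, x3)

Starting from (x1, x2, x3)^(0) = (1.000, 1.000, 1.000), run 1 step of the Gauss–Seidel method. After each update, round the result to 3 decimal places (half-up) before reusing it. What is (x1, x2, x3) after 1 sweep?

Iteration 1:
  x1 = (-1 - (-3)·1.000 - (-1)·1.000) / (6) = 0.500
  x2 = (-9 - (-2.1)·0.500 - (-4)·1.000) / (10.1) = -0.391
  x3 = (9 - (1.8)·0.500 - (2)·-0.391) / (5.8) = 1.531

(0.500, -0.391, 1.531)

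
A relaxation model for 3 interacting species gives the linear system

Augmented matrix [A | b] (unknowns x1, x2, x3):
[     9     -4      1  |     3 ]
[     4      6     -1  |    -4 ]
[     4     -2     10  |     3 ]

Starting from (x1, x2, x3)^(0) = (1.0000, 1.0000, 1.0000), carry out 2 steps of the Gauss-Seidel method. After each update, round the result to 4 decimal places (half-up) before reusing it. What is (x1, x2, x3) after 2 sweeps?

Iteration 1:
  x1 = (3 - (-4)·1.0000 - (1)·1.0000) / (9) = 0.6667
  x2 = (-4 - (4)·0.6667 - (-1)·1.0000) / (6) = -0.9445
  x3 = (3 - (4)·0.6667 - (-2)·-0.9445) / (10) = -0.1556
Iteration 2:
  x1 = (3 - (-4)·-0.9445 - (1)·-0.1556) / (9) = -0.0692
  x2 = (-4 - (4)·-0.0692 - (-1)·-0.1556) / (6) = -0.6465
  x3 = (3 - (4)·-0.0692 - (-2)·-0.6465) / (10) = 0.1984

(-0.0692, -0.6465, 0.1984)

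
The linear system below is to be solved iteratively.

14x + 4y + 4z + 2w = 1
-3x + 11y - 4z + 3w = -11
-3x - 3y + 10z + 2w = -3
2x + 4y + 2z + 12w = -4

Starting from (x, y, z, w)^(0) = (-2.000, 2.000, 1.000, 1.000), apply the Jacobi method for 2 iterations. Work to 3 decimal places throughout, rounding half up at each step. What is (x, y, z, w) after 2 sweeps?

(0.749, -1.208, -0.849, 0.390)

Iteration 1:
  x = (1 - (4)·2.000 - (4)·1.000 - (2)·1.000) / (14) = -0.929
  y = (-11 - (-3)·-2.000 - (-4)·1.000 - (3)·1.000) / (11) = -1.455
  z = (-3 - (-3)·-2.000 - (-3)·2.000 - (2)·1.000) / (10) = -0.500
  w = (-4 - (2)·-2.000 - (4)·2.000 - (2)·1.000) / (12) = -0.833
Iteration 2:
  x = (1 - (4)·-1.455 - (4)·-0.500 - (2)·-0.833) / (14) = 0.749
  y = (-11 - (-3)·-0.929 - (-4)·-0.500 - (3)·-0.833) / (11) = -1.208
  z = (-3 - (-3)·-0.929 - (-3)·-1.455 - (2)·-0.833) / (10) = -0.849
  w = (-4 - (2)·-0.929 - (4)·-1.455 - (2)·-0.500) / (12) = 0.390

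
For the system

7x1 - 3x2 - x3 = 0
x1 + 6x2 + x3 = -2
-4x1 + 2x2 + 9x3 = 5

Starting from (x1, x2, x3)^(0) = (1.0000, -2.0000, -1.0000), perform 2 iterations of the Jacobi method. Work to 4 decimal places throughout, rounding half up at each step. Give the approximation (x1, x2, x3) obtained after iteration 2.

Iteration 1:
  x1 = (0 - (-3)·-2.0000 - (-1)·-1.0000) / (7) = -1.0000
  x2 = (-2 - (1)·1.0000 - (1)·-1.0000) / (6) = -0.3333
  x3 = (5 - (-4)·1.0000 - (2)·-2.0000) / (9) = 1.4444
Iteration 2:
  x1 = (0 - (-3)·-0.3333 - (-1)·1.4444) / (7) = 0.0635
  x2 = (-2 - (1)·-1.0000 - (1)·1.4444) / (6) = -0.4074
  x3 = (5 - (-4)·-1.0000 - (2)·-0.3333) / (9) = 0.1852

(0.0635, -0.4074, 0.1852)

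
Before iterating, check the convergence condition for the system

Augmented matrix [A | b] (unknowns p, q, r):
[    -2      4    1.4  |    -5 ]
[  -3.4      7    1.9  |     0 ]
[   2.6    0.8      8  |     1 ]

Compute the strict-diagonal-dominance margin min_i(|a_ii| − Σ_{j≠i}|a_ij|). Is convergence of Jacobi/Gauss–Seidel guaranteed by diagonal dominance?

-3.4

row 1: |-2| − (4+1.4) = -3.4
row 2: |7| − (3.4+1.9) = 1.7
row 3: |8| − (2.6+0.8) = 4.6
minimum over rows = -3.4 → not strictly diagonally dominant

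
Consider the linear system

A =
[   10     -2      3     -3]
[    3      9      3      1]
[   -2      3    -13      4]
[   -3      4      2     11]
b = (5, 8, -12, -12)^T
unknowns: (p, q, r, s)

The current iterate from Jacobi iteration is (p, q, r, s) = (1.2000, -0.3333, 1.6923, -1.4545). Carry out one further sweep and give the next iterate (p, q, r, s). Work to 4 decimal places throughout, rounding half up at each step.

One sweep:
  p = (5 - (-2)·-0.3333 - (3)·1.6923 - (-3)·-1.4545) / (10) = -0.5107
  q = (8 - (3)·1.2000 - (3)·1.6923 - (1)·-1.4545) / (9) = 0.0864
  r = (-12 - (-2)·1.2000 - (3)·-0.3333 - (4)·-1.4545) / (-13) = 0.2140
  s = (-12 - (-3)·1.2000 - (4)·-0.3333 - (2)·1.6923) / (11) = -0.9501

(-0.5107, 0.0864, 0.2140, -0.9501)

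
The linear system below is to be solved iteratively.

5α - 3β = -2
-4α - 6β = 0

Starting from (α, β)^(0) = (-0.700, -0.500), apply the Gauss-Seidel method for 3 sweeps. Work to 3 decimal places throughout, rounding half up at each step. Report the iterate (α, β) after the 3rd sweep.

(-0.352, 0.235)

Iteration 1:
  α = (-2 - (-3)·-0.500) / (5) = -0.700
  β = (0 - (-4)·-0.700) / (-6) = 0.467
Iteration 2:
  α = (-2 - (-3)·0.467) / (5) = -0.120
  β = (0 - (-4)·-0.120) / (-6) = 0.080
Iteration 3:
  α = (-2 - (-3)·0.080) / (5) = -0.352
  β = (0 - (-4)·-0.352) / (-6) = 0.235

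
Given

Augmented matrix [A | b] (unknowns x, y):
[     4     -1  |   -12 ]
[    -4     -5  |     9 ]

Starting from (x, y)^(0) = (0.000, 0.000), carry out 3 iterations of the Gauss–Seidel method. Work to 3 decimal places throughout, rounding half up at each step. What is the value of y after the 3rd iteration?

0.504

Iteration 1:
  x = (-12 - (-1)·0.000) / (4) = -3.000
  y = (9 - (-4)·-3.000) / (-5) = 0.600
Iteration 2:
  x = (-12 - (-1)·0.600) / (4) = -2.850
  y = (9 - (-4)·-2.850) / (-5) = 0.480
Iteration 3:
  x = (-12 - (-1)·0.480) / (4) = -2.880
  y = (9 - (-4)·-2.880) / (-5) = 0.504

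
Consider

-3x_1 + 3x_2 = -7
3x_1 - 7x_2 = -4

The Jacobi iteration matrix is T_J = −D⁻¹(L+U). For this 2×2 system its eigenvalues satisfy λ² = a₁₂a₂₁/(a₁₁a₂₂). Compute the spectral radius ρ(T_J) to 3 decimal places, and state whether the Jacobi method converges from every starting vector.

0.655

a₁₂a₂₁/(a₁₁a₂₂) = (3)·(3) / ((-3)·(-7)) = 0.428571
ρ = √|0.428571| = √0.428571 = 0.655
ρ < 1, so Jacobi converges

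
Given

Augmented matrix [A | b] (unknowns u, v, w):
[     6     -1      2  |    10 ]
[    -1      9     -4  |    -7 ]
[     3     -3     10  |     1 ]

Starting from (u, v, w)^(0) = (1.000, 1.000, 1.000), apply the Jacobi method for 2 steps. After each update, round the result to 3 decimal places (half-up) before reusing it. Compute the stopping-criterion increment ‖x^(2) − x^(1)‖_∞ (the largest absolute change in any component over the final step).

Iteration 1:
  u = (10 - (-1)·1.000 - (2)·1.000) / (6) = 1.500
  v = (-7 - (-1)·1.000 - (-4)·1.000) / (9) = -0.222
  w = (1 - (3)·1.000 - (-3)·1.000) / (10) = 0.100
Iteration 2:
  u = (10 - (-1)·-0.222 - (2)·0.100) / (6) = 1.596
  v = (-7 - (-1)·1.500 - (-4)·0.100) / (9) = -0.567
  w = (1 - (3)·1.500 - (-3)·-0.222) / (10) = -0.417
Change: (0.096, -0.345, -0.517) → max |·| = 0.517

0.517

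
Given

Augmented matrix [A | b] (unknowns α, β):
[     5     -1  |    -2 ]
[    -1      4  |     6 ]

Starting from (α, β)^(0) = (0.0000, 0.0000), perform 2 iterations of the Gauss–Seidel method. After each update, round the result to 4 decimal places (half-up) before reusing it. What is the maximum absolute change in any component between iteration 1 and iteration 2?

Iteration 1:
  α = (-2 - (-1)·0.0000) / (5) = -0.4000
  β = (6 - (-1)·-0.4000) / (4) = 1.4000
Iteration 2:
  α = (-2 - (-1)·1.4000) / (5) = -0.1200
  β = (6 - (-1)·-0.1200) / (4) = 1.4700
Change: (0.2800, 0.0700) → max |·| = 0.2800

0.2800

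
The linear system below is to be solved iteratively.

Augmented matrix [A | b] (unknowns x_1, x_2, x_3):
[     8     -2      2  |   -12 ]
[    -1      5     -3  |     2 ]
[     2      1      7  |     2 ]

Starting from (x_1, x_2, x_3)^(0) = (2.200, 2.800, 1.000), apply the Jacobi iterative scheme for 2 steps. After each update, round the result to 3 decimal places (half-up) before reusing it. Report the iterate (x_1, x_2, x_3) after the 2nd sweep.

(-0.954, -0.256, 0.380)

Iteration 1:
  x_1 = (-12 - (-2)·2.800 - (2)·1.000) / (8) = -1.050
  x_2 = (2 - (-1)·2.200 - (-3)·1.000) / (5) = 1.440
  x_3 = (2 - (2)·2.200 - (1)·2.800) / (7) = -0.743
Iteration 2:
  x_1 = (-12 - (-2)·1.440 - (2)·-0.743) / (8) = -0.954
  x_2 = (2 - (-1)·-1.050 - (-3)·-0.743) / (5) = -0.256
  x_3 = (2 - (2)·-1.050 - (1)·1.440) / (7) = 0.380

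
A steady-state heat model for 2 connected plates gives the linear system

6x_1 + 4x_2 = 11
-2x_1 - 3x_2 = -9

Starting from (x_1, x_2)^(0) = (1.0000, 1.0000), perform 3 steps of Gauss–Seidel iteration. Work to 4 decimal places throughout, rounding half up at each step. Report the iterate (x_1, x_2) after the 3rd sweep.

Iteration 1:
  x_1 = (11 - (4)·1.0000) / (6) = 1.1667
  x_2 = (-9 - (-2)·1.1667) / (-3) = 2.2222
Iteration 2:
  x_1 = (11 - (4)·2.2222) / (6) = 0.3519
  x_2 = (-9 - (-2)·0.3519) / (-3) = 2.7654
Iteration 3:
  x_1 = (11 - (4)·2.7654) / (6) = -0.0103
  x_2 = (-9 - (-2)·-0.0103) / (-3) = 3.0069

(-0.0103, 3.0069)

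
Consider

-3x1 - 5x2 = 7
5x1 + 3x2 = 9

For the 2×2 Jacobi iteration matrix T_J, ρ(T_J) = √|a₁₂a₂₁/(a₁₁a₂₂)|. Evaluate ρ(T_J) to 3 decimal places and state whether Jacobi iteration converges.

a₁₂a₂₁/(a₁₁a₂₂) = (-5)·(5) / ((-3)·(3)) = 2.777778
ρ = √|2.777778| = √2.777778 = 1.667
ρ > 1, so Jacobi diverges

1.667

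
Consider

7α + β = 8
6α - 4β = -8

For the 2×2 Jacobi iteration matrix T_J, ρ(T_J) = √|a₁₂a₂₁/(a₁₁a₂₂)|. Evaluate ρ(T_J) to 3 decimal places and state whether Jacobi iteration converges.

a₁₂a₂₁/(a₁₁a₂₂) = (1)·(6) / ((7)·(-4)) = -0.214286
ρ = √|-0.214286| = √0.214286 = 0.463
ρ < 1, so Jacobi converges

0.463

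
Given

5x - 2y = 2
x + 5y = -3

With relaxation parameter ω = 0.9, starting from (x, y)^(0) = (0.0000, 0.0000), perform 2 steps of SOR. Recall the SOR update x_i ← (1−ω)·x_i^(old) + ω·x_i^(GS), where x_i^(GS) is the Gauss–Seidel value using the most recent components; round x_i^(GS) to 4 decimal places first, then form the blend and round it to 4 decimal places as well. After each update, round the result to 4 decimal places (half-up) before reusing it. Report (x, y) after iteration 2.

Iteration 1:
  x: GS value = (2 - (-2)·0.0000) / (5) = 0.4000;  x ← (1−ω)·0.0000 + ω·0.4000 = 0.3600
  y: GS value = (-3 - (1)·0.3600) / (5) = -0.6720;  y ← (1−ω)·0.0000 + ω·-0.6720 = -0.6048
Iteration 2:
  x: GS value = (2 - (-2)·-0.6048) / (5) = 0.1581;  x ← (1−ω)·0.3600 + ω·0.1581 = 0.1783
  y: GS value = (-3 - (1)·0.1783) / (5) = -0.6357;  y ← (1−ω)·-0.6048 + ω·-0.6357 = -0.6326

(0.1783, -0.6326)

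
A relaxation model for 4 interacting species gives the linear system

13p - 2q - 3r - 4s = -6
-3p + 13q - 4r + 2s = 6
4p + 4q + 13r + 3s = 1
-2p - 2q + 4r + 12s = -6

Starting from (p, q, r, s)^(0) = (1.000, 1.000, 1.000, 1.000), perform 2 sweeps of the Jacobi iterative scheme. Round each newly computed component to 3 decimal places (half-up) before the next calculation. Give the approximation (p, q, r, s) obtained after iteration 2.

Iteration 1:
  p = (-6 - (-2)·1.000 - (-3)·1.000 - (-4)·1.000) / (13) = 0.231
  q = (6 - (-3)·1.000 - (-4)·1.000 - (2)·1.000) / (13) = 0.846
  r = (1 - (4)·1.000 - (4)·1.000 - (3)·1.000) / (13) = -0.769
  s = (-6 - (-2)·1.000 - (-2)·1.000 - (4)·1.000) / (12) = -0.500
Iteration 2:
  p = (-6 - (-2)·0.846 - (-3)·-0.769 - (-4)·-0.500) / (13) = -0.663
  q = (6 - (-3)·0.231 - (-4)·-0.769 - (2)·-0.500) / (13) = 0.355
  r = (1 - (4)·0.231 - (4)·0.846 - (3)·-0.500) / (13) = -0.139
  s = (-6 - (-2)·0.231 - (-2)·0.846 - (4)·-0.769) / (12) = -0.064

(-0.663, 0.355, -0.139, -0.064)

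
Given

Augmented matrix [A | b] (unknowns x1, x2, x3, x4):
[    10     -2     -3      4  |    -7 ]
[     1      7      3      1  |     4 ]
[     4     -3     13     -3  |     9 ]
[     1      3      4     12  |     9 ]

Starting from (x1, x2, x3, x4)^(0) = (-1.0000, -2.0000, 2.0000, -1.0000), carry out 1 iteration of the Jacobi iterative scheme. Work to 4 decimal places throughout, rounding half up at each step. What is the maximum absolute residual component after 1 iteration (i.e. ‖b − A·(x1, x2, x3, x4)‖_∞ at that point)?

7.7437

Iteration 1:
  x1 = (-7 - (-2)·-2.0000 - (-3)·2.0000 - (4)·-1.0000) / (10) = -0.1000
  x2 = (4 - (1)·-1.0000 - (3)·2.0000 - (1)·-1.0000) / (7) = 0.0000
  x3 = (9 - (4)·-1.0000 - (-3)·-2.0000 - (-3)·-1.0000) / (13) = 0.3077
  x4 = (9 - (1)·-1.0000 - (3)·-2.0000 - (4)·2.0000) / (12) = 0.6667
Residual b − A·x = (-7.7437, 2.5102, 7.4000, -0.1312); ∞-norm = 7.7437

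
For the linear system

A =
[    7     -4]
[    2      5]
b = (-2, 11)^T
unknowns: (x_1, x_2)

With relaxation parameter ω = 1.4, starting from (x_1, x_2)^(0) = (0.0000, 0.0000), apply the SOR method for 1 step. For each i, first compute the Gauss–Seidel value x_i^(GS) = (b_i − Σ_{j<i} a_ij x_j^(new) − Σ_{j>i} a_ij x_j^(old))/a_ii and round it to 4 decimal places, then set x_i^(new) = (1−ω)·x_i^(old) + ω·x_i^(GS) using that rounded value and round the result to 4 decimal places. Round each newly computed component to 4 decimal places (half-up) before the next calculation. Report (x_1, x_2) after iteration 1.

Iteration 1:
  x_1: GS value = (-2 - (-4)·0.0000) / (7) = -0.2857;  x_1 ← (1−ω)·0.0000 + ω·-0.2857 = -0.4000
  x_2: GS value = (11 - (2)·-0.4000) / (5) = 2.3600;  x_2 ← (1−ω)·0.0000 + ω·2.3600 = 3.3040

(-0.4000, 3.3040)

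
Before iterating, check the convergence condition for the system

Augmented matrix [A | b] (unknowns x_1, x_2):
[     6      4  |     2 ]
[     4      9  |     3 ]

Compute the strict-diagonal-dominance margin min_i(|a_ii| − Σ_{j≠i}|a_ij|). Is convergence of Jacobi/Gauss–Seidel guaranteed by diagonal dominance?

2

row 1: |6| − (4) = 2
row 2: |9| − (4) = 5
minimum over rows = 2 → strictly diagonally dominant (convergence guaranteed)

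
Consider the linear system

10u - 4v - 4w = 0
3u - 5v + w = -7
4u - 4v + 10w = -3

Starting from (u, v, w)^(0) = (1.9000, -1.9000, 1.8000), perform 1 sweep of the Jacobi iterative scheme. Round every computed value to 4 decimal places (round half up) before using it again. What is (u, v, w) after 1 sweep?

Iteration 1:
  u = (0 - (-4)·-1.9000 - (-4)·1.8000) / (10) = -0.0400
  v = (-7 - (3)·1.9000 - (1)·1.8000) / (-5) = 2.9000
  w = (-3 - (4)·1.9000 - (-4)·-1.9000) / (10) = -1.8200

(-0.0400, 2.9000, -1.8200)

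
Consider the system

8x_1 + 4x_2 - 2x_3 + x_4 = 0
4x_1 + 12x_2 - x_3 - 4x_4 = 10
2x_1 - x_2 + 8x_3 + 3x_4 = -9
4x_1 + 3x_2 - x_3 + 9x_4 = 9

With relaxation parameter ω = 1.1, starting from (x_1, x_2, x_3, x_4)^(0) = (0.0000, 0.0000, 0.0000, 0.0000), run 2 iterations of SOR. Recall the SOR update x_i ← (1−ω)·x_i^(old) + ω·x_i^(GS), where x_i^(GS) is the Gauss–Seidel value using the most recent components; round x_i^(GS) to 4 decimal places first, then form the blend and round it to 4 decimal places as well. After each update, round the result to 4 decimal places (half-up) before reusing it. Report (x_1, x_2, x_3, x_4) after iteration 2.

Iteration 1:
  x_1: GS value = (0 - (4)·0.0000 - (-2)·0.0000 - (1)·0.0000) / (8) = 0.0000;  x_1 ← (1−ω)·0.0000 + ω·0.0000 = 0.0000
  x_2: GS value = (10 - (4)·0.0000 - (-1)·0.0000 - (-4)·0.0000) / (12) = 0.8333;  x_2 ← (1−ω)·0.0000 + ω·0.8333 = 0.9166
  x_3: GS value = (-9 - (2)·0.0000 - (-1)·0.9166 - (3)·0.0000) / (8) = -1.0104;  x_3 ← (1−ω)·0.0000 + ω·-1.0104 = -1.1114
  x_4: GS value = (9 - (4)·0.0000 - (3)·0.9166 - (-1)·-1.1114) / (9) = 0.5710;  x_4 ← (1−ω)·0.0000 + ω·0.5710 = 0.6281
Iteration 2:
  x_1: GS value = (0 - (4)·0.9166 - (-2)·-1.1114 - (1)·0.6281) / (8) = -0.8147;  x_1 ← (1−ω)·0.0000 + ω·-0.8147 = -0.8962
  x_2: GS value = (10 - (4)·-0.8962 - (-1)·-1.1114 - (-4)·0.6281) / (12) = 1.2488;  x_2 ← (1−ω)·0.9166 + ω·1.2488 = 1.2820
  x_3: GS value = (-9 - (2)·-0.8962 - (-1)·1.2820 - (3)·0.6281) / (8) = -0.9762;  x_3 ← (1−ω)·-1.1114 + ω·-0.9762 = -0.9627
  x_4: GS value = (9 - (4)·-0.8962 - (3)·1.2820 - (-1)·-0.9627) / (9) = 0.8640;  x_4 ← (1−ω)·0.6281 + ω·0.8640 = 0.8876

(-0.8962, 1.2820, -0.9627, 0.8876)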